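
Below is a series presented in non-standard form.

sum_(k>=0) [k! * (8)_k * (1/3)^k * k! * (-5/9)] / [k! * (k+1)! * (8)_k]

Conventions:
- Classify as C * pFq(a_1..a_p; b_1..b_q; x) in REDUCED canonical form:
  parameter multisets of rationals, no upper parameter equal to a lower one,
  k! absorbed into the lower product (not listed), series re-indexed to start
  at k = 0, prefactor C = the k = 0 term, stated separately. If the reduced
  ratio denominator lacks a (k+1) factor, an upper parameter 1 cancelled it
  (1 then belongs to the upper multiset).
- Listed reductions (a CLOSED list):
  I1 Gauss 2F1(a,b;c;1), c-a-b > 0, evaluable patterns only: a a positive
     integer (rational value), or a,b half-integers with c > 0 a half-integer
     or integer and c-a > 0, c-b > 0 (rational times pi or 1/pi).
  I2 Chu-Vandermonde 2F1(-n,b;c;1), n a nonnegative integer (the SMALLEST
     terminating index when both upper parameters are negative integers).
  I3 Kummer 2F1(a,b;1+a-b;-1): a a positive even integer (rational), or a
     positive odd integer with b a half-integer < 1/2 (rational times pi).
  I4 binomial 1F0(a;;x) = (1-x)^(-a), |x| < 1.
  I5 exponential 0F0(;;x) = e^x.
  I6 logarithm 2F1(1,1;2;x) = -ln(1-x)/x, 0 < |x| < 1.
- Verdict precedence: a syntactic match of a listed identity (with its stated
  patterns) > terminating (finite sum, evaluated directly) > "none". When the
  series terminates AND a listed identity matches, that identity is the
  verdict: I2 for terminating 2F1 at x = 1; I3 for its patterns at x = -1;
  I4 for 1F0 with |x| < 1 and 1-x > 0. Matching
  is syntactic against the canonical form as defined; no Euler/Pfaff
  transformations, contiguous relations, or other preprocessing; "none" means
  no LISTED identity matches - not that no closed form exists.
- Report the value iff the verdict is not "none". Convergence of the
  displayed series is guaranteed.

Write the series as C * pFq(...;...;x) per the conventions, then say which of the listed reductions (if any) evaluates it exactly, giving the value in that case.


Key observation: from the first term -5/9: the factorial ratio (prefactor -5/9) (k+a-1)!/(a-1)! is a rising factorial (a)_k.
Term ratio: r(k) = (1/3) * (k+1) (k+1) / [(k+2) (k+1)] - poly over poly, x = (1/3) from leading terms; C = -5/9 at k = 0.

This is -5/9 * 2F1(1, 1; 2; 1/3) in reduced canonical form. Verdict: the I6 logarithm reduction matches (the logarithm: parameters (1,1;2), x = 1/3). Hence: (5/3) * ln(2/3).


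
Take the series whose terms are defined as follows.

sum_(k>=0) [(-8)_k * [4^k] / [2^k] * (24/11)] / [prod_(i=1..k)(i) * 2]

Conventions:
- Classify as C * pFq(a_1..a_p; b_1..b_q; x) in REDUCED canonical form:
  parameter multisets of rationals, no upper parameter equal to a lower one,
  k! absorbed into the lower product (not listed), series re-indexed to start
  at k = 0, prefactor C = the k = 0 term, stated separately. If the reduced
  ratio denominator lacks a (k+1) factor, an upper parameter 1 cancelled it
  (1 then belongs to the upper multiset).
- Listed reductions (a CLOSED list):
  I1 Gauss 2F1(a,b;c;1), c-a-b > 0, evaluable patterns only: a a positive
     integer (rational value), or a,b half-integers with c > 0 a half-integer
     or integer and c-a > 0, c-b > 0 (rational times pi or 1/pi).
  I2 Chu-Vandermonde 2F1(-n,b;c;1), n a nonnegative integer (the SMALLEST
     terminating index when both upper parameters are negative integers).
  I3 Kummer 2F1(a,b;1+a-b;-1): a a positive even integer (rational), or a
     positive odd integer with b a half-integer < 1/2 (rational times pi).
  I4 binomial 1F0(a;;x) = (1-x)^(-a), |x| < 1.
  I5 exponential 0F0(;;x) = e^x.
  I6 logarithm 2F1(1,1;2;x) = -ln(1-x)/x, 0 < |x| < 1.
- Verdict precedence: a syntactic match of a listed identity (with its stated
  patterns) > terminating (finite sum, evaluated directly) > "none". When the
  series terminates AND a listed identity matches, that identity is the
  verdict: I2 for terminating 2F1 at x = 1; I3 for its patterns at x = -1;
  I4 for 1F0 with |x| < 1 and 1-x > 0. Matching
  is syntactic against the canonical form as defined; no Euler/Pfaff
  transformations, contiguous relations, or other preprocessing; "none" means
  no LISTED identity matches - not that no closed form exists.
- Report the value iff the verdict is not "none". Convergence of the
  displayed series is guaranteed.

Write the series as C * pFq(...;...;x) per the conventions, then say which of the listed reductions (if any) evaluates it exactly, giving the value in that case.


This is 12/11 * 1F0(-8; -; 2) in reduced canonical form. Verdict: terminating. (-8)_k vanishes past k = 8, leaving a 9-term sum, computed directly. Value: 12/11.

Structural cue: from the first term 12/11: the two k-th powers (C = 12/11, x = 2) combine into one argument.
Consecutive-term ratio: r(k) = 2 * (k-8) / [(k+1)] - rational in k. x = 2; t_0 = 12/11; negate the roots.


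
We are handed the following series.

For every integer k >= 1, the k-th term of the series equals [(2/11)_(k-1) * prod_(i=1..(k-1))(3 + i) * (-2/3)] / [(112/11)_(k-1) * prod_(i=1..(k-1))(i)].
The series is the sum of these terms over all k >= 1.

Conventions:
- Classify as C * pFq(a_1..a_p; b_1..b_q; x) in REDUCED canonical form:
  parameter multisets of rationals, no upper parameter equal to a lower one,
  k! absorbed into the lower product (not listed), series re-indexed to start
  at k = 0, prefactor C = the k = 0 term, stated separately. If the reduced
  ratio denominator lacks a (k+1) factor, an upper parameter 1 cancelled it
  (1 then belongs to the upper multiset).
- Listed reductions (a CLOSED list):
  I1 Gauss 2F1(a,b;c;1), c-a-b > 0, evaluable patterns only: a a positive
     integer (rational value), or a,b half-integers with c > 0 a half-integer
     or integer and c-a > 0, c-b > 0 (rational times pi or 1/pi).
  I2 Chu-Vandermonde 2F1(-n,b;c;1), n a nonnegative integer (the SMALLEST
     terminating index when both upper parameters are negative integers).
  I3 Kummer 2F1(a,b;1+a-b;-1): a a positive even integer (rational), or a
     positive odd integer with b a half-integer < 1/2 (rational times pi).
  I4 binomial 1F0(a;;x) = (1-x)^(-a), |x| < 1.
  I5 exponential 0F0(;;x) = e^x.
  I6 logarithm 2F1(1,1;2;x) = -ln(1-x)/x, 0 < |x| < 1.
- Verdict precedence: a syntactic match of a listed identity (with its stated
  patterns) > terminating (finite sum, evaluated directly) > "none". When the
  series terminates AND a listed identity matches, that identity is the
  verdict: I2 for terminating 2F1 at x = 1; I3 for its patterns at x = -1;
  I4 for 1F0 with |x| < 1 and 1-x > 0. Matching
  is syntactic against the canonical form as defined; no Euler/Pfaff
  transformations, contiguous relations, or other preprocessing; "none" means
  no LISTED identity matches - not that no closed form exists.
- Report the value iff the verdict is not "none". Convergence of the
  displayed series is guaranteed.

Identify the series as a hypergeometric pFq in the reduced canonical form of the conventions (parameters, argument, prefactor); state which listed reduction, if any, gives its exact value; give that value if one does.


x = 1 here; the reduced form reads 2F1, upper {2/11, 4}, lower {112/11}, C = -2/3. Verdict (x = 1): Gauss (I1, integer-parameter pattern) applies (x = 1: the Gamma ratio telescopes since c-a-b = 6 > 0 and a = 4 in Z>0). Sum: -678215/922383.

The tell: with t_0 = -2/3, the running product (C = -2/3, x = 1) telescopes to a rising factorial.
Step ratio: r(k) = 1 * (k+2/11) (k+4) / [(k+112/11) (k+1)] - poly over poly, x = 1 from leading terms; C = -2/3 at k = 0.


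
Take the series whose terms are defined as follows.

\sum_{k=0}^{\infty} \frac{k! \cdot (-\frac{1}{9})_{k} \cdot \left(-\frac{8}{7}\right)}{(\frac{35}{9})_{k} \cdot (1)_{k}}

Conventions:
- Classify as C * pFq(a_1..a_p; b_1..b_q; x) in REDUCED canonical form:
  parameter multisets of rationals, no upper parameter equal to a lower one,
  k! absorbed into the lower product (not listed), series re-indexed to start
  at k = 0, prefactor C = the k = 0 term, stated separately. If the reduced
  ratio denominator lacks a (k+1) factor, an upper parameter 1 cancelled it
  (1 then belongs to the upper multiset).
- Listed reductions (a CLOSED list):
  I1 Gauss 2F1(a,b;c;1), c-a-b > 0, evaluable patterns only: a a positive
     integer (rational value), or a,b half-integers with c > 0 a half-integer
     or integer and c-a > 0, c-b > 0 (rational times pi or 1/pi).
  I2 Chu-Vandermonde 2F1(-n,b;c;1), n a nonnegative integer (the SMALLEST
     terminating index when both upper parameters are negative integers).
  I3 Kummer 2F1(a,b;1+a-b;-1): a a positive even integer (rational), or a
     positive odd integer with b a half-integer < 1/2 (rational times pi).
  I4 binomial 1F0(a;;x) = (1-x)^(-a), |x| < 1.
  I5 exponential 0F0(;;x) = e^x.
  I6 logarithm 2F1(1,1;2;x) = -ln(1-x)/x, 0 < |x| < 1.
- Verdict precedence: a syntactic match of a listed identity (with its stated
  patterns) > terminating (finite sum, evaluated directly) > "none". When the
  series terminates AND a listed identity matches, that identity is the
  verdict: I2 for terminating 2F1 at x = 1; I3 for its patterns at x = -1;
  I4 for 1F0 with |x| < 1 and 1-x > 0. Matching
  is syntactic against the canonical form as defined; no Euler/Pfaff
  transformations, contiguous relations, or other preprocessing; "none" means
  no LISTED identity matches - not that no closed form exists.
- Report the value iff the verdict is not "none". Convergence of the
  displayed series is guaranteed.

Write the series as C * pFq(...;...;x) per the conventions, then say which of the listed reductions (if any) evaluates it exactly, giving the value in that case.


Classification (C = -\frac{8}{7}): 2F1 with upper {-\frac{1}{9}, 1}, lower {\frac{35}{9}}, argument x = 1. Verdict: this is the Gauss summation I1 (x = 1: the Gamma ratio telescopes since c-a-b = 3 > 0 and a = 1 in Z>0). Value: -\frac{208}{189}.

Key step: t_0 = -\frac{8}{7} here, and the factorial ratio (C = -8/7, x = 1) (k+a-1)!/(a-1)! is a rising factorial (a)_k.
Term ratio: r(k) = 1 * (k-\frac{1}{9}) (k+1) / [(k+\frac{35}{9}) (k+1)] ; factor over Q: parameters, x = 1, and C = -\frac{8}{7}.


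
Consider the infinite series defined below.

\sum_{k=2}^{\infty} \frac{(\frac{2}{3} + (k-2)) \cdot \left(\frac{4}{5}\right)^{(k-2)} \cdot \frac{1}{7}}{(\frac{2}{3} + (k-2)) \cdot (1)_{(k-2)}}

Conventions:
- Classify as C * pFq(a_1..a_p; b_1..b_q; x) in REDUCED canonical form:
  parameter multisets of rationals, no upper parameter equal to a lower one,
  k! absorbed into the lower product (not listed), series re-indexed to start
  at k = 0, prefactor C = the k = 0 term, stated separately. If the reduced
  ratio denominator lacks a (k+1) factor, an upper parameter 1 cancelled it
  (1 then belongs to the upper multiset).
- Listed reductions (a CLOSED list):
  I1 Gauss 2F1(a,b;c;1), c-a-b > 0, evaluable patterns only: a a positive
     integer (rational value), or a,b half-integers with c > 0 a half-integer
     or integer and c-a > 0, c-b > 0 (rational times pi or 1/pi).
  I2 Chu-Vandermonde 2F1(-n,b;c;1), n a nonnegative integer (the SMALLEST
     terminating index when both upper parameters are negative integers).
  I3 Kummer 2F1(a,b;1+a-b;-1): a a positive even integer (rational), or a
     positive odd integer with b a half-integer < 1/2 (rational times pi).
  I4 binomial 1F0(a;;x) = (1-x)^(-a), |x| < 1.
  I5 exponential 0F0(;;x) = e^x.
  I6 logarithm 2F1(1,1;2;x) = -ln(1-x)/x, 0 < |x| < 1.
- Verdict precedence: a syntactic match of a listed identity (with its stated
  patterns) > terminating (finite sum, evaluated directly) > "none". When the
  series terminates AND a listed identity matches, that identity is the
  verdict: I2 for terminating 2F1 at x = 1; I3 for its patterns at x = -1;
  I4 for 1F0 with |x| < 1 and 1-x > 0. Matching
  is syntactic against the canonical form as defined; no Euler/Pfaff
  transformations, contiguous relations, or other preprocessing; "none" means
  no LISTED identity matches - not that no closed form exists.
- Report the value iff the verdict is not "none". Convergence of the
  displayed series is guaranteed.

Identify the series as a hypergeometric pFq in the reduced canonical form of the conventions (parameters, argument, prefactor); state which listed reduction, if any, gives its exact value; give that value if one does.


Reduced: x = \frac{4}{5}, 0F0, upper = {-}, lower = {-}, C = \frac{1}{7}. Verdict: exponential (I5) matches (the 0F0 exponential series at x = \frac{4}{5}). Sum: \frac{1}{7} \cdot e^{\frac{4}{5}}.

Structural cue: with t_0 = \frac{1}{7}, k + 2/3 divides numerator and denominator alike; C = 1/7 after cancelling.
Term ratio: r(k) = \frac{4}{5} * 1 / [(k+1)] - poly over poly, x = \frac{4}{5} from leading terms; C = \frac{1}{7} at k = 0.


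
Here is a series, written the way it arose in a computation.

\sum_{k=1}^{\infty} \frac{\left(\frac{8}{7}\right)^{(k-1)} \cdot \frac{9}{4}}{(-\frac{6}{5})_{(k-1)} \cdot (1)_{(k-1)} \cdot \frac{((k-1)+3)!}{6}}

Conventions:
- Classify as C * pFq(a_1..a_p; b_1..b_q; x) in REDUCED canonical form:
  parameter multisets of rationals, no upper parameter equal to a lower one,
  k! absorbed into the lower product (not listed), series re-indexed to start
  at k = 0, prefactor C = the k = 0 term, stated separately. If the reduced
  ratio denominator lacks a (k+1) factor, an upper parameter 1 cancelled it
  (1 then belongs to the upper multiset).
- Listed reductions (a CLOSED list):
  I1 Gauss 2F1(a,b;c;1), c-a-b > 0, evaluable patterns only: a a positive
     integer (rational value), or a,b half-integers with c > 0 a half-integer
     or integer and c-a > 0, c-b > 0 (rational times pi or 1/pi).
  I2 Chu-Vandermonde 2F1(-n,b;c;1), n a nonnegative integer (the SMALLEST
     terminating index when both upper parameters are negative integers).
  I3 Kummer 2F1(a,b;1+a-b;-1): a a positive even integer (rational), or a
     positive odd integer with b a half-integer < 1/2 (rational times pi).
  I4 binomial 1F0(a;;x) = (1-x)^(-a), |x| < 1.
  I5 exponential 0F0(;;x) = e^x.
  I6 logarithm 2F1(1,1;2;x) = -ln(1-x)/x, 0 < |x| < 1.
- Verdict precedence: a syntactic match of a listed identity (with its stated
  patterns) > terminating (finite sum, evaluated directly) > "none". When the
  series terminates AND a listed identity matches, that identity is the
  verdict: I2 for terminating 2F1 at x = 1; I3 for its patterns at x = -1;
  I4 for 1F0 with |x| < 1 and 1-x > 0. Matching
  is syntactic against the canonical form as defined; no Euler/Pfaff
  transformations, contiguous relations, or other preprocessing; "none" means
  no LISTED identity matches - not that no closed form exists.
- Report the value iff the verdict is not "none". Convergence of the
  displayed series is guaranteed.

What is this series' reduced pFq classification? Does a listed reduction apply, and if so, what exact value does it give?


This is \frac{9}{4} * 0F2(-; -\frac{6}{5}, 4; \frac{8}{7}) in reduced canonical form. Verdict: none. Every listed pattern misses the 0F2 form at \frac{8}{7}, upper {-}.

Key step: t_0 being \frac{9}{4}, (1)_k (C = 9/4, x = 8/7) is k! itself.
Term ratio: r(k) = \frac{8}{7} * 1 / [(k-\frac{6}{5}) (k+4) (k+1)] - rational in k, leading ratio \frac{8}{7}; with t_0 = \frac{9}{4}, classification follows.


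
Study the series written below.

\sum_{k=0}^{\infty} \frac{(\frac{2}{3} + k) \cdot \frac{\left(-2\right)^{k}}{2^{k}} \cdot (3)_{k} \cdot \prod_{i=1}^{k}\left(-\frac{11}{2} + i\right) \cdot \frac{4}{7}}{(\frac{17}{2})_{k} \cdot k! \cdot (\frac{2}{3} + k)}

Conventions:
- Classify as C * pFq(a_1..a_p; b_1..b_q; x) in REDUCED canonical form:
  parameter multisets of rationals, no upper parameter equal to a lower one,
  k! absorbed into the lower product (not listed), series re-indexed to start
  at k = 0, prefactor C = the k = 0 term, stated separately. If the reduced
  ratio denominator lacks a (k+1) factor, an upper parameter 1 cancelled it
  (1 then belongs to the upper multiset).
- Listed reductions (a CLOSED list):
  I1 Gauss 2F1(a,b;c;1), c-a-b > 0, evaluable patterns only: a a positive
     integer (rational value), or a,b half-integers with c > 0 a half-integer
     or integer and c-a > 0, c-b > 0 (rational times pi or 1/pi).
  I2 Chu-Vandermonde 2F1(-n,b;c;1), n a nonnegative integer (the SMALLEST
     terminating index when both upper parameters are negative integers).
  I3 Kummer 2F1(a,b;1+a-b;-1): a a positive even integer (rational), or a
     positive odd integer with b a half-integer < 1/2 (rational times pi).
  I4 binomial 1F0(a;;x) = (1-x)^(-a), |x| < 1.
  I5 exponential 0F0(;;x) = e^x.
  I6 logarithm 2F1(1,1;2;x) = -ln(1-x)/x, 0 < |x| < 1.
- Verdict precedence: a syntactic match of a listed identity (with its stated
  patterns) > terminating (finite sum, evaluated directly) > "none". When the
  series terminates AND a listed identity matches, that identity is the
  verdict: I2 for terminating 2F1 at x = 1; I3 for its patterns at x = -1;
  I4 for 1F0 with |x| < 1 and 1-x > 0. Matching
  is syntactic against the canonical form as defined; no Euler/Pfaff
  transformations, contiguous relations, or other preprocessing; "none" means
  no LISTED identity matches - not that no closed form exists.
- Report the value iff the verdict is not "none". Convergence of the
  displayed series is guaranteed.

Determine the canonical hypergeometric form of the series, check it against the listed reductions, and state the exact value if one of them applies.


Prefactor \frac{4}{7}, argument -1: 2F1 with upper {-\frac{9}{2}, 3} over lower {\frac{17}{2}}. Verdict: this is Kummer's theorem (I3) (x = -1; c = \frac{17}{2} equals 1+a-b for upper {-\frac{9}{2}, 3}: listed pattern). Its exact value is \frac{6435}{8192} \cdot \pi.

Structural cue: with t_0 = \frac{4}{7}, the running product (prefactor 4/7) telescopes to a rising factorial.
Ratio: r(k) = -1 * (k-\frac{9}{2}) (k+3) / [(k+\frac{17}{2}) (k+1)] - poly over poly, x = -1 from leading terms; C = \frac{4}{7} at k = 0.


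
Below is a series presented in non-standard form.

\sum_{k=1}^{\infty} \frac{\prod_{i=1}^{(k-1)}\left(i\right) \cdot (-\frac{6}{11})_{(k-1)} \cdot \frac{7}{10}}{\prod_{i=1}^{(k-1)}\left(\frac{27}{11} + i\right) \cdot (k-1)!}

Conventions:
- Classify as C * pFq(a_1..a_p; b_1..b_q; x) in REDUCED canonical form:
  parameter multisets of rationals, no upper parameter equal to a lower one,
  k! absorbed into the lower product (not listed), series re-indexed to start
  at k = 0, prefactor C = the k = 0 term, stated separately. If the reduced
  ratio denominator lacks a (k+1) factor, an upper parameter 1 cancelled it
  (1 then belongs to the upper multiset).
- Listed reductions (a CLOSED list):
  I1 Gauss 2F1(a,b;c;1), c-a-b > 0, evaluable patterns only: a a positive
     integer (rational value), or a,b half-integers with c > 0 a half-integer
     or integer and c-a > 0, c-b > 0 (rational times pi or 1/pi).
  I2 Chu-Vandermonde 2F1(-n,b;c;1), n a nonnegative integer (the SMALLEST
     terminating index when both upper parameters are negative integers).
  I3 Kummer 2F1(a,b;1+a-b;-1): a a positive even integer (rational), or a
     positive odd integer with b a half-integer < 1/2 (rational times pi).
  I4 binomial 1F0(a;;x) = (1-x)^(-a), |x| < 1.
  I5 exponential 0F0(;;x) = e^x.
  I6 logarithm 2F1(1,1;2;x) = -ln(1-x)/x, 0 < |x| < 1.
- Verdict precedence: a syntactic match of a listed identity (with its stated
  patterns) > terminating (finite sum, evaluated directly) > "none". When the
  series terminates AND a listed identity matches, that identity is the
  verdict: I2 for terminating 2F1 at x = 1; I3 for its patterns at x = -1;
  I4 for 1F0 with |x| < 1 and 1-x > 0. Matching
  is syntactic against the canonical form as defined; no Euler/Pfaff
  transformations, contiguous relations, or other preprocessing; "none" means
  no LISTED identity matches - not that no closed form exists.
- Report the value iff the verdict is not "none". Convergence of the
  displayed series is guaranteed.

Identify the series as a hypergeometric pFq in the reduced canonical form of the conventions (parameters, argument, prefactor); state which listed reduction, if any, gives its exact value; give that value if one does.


The series (x = 1) is 2F1: upper {-\frac{6}{11}, 1}, lower {\frac{38}{11}}, prefactor \frac{7}{10}. Verdict: this is Gauss's theorem (I1) (x = 1: the Gamma ratio telescopes since c-a-b = 3 > 0 and a = 1 in Z>0). Its exact value is \frac{63}{110}.

Key observation: t_0 = \frac{7}{10} here, and the running product (C = 7/10, x = 1) telescopes to a rising factorial.
Adjacent-term ratio: r(k) = 1 * (k-\frac{6}{11}) (k+1) / [(k+\frac{38}{11}) (k+1)] - poly over poly, x = 1 from leading terms; C = \frac{7}{10} at k = 0.


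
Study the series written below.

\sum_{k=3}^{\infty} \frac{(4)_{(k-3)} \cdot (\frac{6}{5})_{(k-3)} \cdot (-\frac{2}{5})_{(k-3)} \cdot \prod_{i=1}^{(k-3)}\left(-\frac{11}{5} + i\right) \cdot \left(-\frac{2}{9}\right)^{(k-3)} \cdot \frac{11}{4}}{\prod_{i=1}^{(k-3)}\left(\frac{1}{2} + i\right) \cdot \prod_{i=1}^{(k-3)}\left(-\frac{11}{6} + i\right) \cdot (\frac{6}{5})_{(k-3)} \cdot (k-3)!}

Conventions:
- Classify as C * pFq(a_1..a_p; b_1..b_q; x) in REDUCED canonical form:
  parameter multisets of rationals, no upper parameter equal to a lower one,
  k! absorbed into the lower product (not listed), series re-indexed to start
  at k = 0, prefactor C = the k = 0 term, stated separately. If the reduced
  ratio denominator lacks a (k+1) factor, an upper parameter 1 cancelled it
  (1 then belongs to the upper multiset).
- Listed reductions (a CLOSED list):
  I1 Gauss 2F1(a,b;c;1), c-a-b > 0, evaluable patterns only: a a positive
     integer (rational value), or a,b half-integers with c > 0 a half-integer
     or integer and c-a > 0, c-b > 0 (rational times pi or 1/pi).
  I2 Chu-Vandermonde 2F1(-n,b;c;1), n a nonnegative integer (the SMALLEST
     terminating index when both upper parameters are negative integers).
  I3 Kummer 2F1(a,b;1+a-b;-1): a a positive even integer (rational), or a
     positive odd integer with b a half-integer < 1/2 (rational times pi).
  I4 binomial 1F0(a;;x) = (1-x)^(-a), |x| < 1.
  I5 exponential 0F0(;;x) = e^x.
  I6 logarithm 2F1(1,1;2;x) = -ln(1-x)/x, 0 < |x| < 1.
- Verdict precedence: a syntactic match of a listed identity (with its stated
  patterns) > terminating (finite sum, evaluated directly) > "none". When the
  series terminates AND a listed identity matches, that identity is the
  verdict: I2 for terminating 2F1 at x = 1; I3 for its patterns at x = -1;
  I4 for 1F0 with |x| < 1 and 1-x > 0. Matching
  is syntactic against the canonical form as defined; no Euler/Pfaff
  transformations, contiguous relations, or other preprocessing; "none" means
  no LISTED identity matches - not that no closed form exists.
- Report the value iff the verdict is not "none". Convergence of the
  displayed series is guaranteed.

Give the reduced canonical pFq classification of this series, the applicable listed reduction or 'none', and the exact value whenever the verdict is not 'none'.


Key observation: from the first term \frac{11}{4}: the parameter 6/5 appears in both the upper and lower lists and cancels.
Step ratio: r(k) = -\frac{2}{9} * (k-\frac{6}{5}) (k-\frac{2}{5}) (k+4) / [(k-\frac{5}{6}) (k+\frac{3}{2}) (k+1)] - rational in k. x = -\frac{2}{9}; t_0 = \frac{11}{4}; negate the roots.

The series (x = -\frac{2}{9}) is 3F2: upper {-\frac{6}{5}, -\frac{2}{5}, 4}, lower {-\frac{5}{6}, \frac{3}{2}}, prefactor \frac{11}{4}. Verdict: none. A 3F2 with upper {-\frac{6}{5}, -\frac{2}{5}, 4} fits none of I1-I6 at x = -\frac{2}{9}; the sum runs forever.


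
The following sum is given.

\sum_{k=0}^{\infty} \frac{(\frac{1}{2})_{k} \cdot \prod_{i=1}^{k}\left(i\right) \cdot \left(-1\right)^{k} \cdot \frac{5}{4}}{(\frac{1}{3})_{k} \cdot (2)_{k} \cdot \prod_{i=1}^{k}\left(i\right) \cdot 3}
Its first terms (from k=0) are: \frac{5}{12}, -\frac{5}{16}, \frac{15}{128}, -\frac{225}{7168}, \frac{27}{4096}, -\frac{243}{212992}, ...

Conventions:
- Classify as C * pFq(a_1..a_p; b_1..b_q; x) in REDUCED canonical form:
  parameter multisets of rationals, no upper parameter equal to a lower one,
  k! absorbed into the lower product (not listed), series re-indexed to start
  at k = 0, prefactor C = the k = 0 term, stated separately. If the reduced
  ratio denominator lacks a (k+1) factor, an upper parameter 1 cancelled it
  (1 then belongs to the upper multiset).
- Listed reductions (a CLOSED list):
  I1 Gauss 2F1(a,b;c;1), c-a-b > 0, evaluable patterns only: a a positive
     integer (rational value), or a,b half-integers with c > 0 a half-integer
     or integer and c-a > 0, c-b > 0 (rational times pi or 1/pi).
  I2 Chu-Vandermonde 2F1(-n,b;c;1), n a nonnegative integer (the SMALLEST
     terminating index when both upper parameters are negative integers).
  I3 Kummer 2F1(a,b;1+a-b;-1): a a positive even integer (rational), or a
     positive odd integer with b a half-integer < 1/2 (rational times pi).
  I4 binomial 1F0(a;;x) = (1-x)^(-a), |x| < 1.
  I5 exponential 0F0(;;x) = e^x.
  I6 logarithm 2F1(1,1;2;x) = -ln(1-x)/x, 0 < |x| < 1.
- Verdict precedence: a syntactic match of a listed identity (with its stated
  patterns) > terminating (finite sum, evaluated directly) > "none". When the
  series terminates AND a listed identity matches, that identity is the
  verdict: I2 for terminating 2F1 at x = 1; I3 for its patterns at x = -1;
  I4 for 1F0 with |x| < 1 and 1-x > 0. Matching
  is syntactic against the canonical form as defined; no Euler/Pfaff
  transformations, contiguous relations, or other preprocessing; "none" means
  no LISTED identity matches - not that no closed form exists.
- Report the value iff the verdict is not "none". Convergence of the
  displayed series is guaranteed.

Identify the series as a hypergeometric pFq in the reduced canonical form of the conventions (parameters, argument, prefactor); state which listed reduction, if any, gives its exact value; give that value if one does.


First insight: x = -1 and the constant factors (prefactor 5/12) combine into one prefactor.
Term ratio: r(k) = -1 * (k+\frac{1}{2}) (k+1) / [(k+\frac{1}{3}) (k+2) (k+1)] - poly over poly, x = -1 from leading terms; C = \frac{5}{12} at k = 0.

Classification (C = \frac{5}{12}): 2F2 with upper {\frac{1}{2}, 1}, lower {\frac{1}{3}, 2}, argument x = -1. Verdict: none. Every listed pattern misses the 2F2 form at -1, upper {\frac{1}{2}, 1}.


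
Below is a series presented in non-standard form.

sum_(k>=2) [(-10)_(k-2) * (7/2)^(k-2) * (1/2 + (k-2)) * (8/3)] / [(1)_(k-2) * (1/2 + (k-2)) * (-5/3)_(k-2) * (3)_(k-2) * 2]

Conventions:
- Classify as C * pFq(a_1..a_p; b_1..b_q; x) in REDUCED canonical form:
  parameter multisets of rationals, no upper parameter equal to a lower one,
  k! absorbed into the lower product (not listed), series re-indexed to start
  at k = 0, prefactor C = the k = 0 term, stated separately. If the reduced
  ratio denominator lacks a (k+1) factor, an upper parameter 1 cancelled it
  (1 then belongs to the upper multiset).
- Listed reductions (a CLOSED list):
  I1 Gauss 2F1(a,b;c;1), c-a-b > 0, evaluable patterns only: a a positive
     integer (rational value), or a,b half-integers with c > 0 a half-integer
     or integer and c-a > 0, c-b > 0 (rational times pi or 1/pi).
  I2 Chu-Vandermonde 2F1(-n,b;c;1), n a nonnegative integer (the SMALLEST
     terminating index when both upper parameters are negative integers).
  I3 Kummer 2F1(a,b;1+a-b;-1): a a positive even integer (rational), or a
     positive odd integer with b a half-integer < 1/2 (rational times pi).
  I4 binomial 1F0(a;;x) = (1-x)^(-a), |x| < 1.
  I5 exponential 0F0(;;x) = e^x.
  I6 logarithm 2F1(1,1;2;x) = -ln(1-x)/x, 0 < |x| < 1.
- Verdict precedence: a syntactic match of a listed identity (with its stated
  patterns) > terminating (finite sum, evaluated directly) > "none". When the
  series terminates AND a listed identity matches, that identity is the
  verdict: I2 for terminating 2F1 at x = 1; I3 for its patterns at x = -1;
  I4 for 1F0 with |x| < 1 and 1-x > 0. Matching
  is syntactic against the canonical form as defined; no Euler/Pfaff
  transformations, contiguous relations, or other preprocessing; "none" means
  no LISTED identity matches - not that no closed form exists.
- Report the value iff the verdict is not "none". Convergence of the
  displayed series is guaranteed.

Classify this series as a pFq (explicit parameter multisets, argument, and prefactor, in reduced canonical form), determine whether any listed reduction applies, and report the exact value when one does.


Classification (C = 4/3): 1F2 with upper {-10}, lower {-5/3, 3}, argument x = 7/2. Verdict: terminating - no listed pattern fits, but -10 in the upper list cuts the series at k = 10; direct evaluation. Exact value: -229477042761409357/3760654909440000.

The tell: t_0 = 4/3 here, and the constant factors (C = 4/3, x = 7/2) combine into one prefactor.
Consecutive-term ratio: r(k) = (7/2) * (k-10) / [(k-5/3) (k+3) (k+1)] ; factor over Q: parameters, x = (7/2), and C = 4/3.


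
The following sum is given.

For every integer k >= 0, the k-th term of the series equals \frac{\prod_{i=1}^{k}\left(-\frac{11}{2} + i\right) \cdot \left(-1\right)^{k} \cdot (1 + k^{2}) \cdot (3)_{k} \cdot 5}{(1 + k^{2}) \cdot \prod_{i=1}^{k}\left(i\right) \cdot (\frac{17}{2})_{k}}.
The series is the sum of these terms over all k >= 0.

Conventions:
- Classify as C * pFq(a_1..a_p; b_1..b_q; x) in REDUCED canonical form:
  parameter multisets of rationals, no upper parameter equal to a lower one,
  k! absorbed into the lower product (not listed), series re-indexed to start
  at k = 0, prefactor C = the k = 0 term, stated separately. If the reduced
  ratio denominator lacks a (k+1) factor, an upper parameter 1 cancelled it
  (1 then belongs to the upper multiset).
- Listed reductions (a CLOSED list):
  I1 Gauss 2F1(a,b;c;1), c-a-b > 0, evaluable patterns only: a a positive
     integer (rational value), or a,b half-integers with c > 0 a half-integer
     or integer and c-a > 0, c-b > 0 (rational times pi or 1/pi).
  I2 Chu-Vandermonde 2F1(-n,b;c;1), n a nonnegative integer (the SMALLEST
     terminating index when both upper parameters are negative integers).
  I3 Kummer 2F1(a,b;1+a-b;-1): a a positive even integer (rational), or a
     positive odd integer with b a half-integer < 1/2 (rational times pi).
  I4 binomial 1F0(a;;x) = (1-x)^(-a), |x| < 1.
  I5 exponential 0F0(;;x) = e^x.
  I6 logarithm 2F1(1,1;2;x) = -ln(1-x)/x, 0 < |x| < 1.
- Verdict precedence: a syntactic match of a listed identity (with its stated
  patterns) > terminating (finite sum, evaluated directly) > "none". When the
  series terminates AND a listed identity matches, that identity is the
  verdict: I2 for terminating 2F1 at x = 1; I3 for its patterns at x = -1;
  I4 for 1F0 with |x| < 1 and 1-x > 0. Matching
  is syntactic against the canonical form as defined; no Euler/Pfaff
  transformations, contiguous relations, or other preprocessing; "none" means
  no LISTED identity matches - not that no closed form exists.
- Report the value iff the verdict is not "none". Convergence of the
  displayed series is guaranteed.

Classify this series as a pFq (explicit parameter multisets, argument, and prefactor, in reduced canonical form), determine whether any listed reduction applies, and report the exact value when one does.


With C = 5: the canonical form is 2F1(-\frac{9}{2}, 3; \frac{17}{2}; -1). Verdict: Kummer's theorem (I3) applies (x = -1; c = \frac{17}{2} equals 1+a-b for upper {-\frac{9}{2}, 3}: listed pattern). Exact value: \frac{225225}{32768} \cdot \pi.

The tell: from the first term 5: striking the common factor k^2 + 1 reduces the term (C = 5).
Consecutive-term ratio: r(k) = -1 * (k-\frac{9}{2}) (k+3) / [(k+\frac{17}{2}) (k+1)] - poly over poly, x = -1 from leading terms; C = 5 at k = 0.


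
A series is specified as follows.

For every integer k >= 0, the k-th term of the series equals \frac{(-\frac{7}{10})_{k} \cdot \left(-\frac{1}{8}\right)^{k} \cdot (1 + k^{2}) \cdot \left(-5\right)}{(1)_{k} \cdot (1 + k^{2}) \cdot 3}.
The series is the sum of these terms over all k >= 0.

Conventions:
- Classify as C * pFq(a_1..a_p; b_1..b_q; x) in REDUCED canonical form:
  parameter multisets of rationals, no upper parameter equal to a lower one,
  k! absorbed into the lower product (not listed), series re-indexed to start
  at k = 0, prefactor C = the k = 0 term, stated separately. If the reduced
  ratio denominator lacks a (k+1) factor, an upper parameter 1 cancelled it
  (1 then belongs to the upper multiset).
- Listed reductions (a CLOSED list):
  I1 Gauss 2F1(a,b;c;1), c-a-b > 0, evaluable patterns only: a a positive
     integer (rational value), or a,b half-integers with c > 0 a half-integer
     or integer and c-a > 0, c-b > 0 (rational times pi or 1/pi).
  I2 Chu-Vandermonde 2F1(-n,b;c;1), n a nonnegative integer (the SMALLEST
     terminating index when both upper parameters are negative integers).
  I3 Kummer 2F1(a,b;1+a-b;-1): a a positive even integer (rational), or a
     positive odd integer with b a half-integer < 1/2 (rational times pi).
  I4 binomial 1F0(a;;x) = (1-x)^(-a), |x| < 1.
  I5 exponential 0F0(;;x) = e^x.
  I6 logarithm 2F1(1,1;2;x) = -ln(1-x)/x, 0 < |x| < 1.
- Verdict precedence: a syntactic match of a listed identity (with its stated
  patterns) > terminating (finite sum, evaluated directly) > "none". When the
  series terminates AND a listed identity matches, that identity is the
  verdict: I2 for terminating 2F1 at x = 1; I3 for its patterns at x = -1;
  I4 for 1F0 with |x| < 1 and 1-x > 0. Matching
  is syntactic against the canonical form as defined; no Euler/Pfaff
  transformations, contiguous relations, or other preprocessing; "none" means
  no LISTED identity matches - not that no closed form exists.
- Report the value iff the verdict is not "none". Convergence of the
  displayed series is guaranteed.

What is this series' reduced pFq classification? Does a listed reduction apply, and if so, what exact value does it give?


First insight: x = -\frac{1}{8} and (1)_k (C = -5/3, x = -1/8) is k! itself.
Ratio: r(k) = -\frac{1}{8} * (k-\frac{7}{10}) / [(k+1)] - poly over poly, x = -\frac{1}{8} from leading terms; C = -\frac{5}{3} at k = 0.

Prefactor -\frac{5}{3}, argument -\frac{1}{8}: 1F0 with upper {-\frac{7}{10}} over lower {-}. Verdict: this is the binomial series (I4) (the 1F0 binomial series: exponent 7/10, x = -\frac{1}{8}). Exact value: \left(-\frac{5}{3}\right) \cdot \left(\frac{9}{8}\right)^{\frac{7}{10}}.


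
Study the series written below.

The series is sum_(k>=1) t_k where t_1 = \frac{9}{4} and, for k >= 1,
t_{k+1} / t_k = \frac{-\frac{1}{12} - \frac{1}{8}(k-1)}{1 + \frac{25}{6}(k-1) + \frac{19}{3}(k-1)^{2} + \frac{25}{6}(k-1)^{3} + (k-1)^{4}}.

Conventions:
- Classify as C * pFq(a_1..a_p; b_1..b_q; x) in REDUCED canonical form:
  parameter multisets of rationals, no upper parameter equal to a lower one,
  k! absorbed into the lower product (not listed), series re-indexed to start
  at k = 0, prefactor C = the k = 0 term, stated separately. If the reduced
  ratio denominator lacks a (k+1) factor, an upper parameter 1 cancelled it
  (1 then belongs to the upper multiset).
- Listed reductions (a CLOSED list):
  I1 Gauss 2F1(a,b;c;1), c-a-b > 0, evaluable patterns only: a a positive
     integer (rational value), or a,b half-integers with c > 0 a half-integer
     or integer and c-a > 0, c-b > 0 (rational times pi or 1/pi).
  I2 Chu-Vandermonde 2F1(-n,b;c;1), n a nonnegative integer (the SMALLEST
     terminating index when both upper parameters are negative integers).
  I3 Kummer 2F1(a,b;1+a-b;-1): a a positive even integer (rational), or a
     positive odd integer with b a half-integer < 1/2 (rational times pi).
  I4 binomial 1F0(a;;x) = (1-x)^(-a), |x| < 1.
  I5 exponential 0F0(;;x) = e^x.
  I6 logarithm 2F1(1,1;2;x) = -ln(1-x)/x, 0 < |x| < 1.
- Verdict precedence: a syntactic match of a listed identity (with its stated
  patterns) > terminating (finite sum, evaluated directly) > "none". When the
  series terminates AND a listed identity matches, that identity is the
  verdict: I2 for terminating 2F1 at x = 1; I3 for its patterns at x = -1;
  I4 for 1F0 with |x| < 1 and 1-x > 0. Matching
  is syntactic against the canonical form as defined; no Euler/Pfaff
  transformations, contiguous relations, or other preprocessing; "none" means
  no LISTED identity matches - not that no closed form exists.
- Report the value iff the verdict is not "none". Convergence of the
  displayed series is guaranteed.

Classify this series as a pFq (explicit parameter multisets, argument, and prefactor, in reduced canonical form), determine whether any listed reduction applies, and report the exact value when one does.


With C = \frac{9}{4}: the canonical form is 0F2(-; 1, \frac{3}{2}; -\frac{1}{8}). Verdict: none. Every listed pattern misses the 0F2 form at -\frac{1}{8}, upper {-}.

Key observation: x = -\frac{1}{8} and the expanded ratio factors over Q; prefactor 9/4, roots give parameters.
Ratio: r(k) = -\frac{1}{8} * 1 / [(k+1) (k+\frac{3}{2}) (k+1)] - rational in k. x = -\frac{1}{8}; t_0 = \frac{9}{4}; negate the roots.


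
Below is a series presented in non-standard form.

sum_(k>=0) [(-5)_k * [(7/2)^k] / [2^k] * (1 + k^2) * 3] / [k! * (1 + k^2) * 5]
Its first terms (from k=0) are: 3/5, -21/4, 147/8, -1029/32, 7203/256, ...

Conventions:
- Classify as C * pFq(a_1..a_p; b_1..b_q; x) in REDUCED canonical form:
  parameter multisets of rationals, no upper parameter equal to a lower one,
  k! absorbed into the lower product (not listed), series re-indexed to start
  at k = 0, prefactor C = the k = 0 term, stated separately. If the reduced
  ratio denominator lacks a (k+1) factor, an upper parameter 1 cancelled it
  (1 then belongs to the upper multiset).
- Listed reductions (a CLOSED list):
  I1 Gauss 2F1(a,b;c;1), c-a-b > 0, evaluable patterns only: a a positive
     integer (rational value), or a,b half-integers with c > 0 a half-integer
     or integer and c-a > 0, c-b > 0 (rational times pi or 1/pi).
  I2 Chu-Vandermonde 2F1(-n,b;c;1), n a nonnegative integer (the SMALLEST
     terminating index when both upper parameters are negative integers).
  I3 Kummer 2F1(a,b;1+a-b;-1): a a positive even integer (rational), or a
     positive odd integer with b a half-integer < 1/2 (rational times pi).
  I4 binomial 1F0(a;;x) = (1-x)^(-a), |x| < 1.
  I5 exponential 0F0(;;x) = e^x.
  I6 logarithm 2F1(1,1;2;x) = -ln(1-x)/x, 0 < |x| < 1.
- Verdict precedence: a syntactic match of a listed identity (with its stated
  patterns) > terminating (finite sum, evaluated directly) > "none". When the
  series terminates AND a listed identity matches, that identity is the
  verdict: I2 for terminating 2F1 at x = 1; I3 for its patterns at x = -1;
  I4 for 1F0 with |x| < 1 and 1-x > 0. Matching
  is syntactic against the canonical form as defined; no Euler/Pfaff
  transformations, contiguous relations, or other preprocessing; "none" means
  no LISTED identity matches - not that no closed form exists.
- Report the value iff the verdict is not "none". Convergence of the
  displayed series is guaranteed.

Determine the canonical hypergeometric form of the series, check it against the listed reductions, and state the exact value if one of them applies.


x = 7/4 here; the reduced form reads 1F0, upper {-5}, lower {-}, C = 3/5. Verdict: terminating. With -5 upstairs the series is a 6-term polynomial sum; evaluated term by term. Hence: -729/5120.

Key observation: t_0 = 3/5 here, and the two k-th powers (C = 3/5) combine into one argument.
Term ratio: r(k) = (7/4) * (k-5) / [(k+1)] - rational in k, leading ratio (7/4); with t_0 = 3/5, classification follows.


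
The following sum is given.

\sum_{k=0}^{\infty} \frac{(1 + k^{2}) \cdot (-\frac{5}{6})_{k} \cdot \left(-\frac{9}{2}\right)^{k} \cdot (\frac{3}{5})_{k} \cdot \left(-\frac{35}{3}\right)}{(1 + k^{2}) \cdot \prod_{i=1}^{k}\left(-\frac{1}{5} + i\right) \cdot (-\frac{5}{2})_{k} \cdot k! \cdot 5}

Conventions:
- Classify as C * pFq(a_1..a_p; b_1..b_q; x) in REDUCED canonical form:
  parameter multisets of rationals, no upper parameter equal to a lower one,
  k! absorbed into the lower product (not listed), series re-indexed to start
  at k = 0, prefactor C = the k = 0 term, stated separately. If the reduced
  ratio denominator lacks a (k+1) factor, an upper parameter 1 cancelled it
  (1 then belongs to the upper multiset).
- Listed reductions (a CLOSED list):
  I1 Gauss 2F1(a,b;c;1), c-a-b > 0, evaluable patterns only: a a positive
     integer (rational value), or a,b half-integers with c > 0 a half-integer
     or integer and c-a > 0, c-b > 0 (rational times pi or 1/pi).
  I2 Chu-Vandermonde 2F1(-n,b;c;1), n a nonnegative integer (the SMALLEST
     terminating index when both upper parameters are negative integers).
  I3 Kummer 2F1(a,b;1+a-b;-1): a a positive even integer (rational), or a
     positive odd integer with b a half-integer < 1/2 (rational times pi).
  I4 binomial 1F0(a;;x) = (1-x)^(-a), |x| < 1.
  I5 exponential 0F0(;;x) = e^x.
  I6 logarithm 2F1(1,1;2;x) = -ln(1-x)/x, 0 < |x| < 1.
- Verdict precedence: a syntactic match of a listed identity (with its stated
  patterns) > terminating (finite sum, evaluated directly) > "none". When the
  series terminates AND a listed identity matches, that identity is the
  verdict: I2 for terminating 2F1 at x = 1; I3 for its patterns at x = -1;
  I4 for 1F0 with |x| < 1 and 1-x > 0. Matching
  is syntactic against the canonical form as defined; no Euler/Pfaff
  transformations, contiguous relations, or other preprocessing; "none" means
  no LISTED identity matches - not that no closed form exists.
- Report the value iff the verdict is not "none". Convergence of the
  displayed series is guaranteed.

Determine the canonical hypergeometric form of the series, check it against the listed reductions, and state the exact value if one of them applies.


Prefactor -\frac{7}{3}, argument -\frac{9}{2}: 2F2 with upper {-\frac{5}{6}, \frac{3}{5}} over lower {-\frac{5}{2}, \frac{4}{5}}. Verdict: none - at argument -\frac{9}{2} the multisets {-\frac{5}{6}, \frac{3}{5}} ; {-\frac{5}{2}, \frac{4}{5}} match no listed identity.

First insight: t_0 = -\frac{7}{3} here, and the constant factors (prefactor -7/3) combine into one prefactor.
Term ratio: r(k) = -\frac{9}{2} * (k-\frac{5}{6}) (k+\frac{3}{5}) / [(k-\frac{5}{2}) (k+\frac{4}{5}) (k+1)] ; factor over Q: parameters, x = -\frac{9}{2}, and C = -\frac{7}{3}.
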